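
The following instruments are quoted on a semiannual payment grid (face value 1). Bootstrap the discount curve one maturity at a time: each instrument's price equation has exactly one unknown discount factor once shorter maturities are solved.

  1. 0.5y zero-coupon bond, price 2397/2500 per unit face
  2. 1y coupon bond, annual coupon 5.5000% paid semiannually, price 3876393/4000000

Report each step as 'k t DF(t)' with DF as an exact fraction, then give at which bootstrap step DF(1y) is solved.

1 1/2 2397/2500
2 1 367/400
DF(1y) is solved at step 2

step 1 [0.5y] zero: DF = P = 2397/2500 ≈ 0.958800
step 2 [1y] bond c/2=11/400: DF=(3876393/4000000 − 11/400·(0.958800))/(1+11/400) = 367/400 ≈ 0.917500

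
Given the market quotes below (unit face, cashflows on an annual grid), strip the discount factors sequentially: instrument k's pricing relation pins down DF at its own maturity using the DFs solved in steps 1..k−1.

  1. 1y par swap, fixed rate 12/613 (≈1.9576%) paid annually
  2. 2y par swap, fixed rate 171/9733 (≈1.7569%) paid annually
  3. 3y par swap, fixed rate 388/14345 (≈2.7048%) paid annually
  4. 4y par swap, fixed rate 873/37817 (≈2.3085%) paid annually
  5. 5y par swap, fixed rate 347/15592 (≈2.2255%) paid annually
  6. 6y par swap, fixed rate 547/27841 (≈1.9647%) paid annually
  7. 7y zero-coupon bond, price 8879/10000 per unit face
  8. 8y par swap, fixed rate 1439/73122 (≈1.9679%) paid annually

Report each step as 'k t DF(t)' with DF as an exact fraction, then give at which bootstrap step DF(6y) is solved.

1 1 613/625
2 2 4829/5000
3 3 1153/1250
4 4 9127/10000
5 5 8959/10000
6 6 4453/5000
7 7 8879/10000
8 8 8561/10000
DF(6y) is solved at step 6

step 1 [1y] swap r/1=12/613: DF=(1 − 12/613·(0))/(1+12/613) = 613/625 ≈ 0.980800
step 2 [2y] swap r/1=171/9733: DF=(1 − 171/9733·(0.980800))/(1+171/9733) = 4829/5000 ≈ 0.965800
step 3 [3y] swap r/1=388/14345: DF=(1 − 388/14345·(0.980800+0.965800))/(1+388/14345) = 1153/1250 ≈ 0.922400
step 4 [4y] swap r/1=873/37817: DF=(1 − 873/37817·(0.980800+0.965800+0.922400))/(1+873/37817) = 9127/10000 ≈ 0.912700
step 5 [5y] swap r/1=347/15592: DF=(1 − 347/15592·(0.980800+0.965800+0.922400+0.912700))/(1+347/15592) = 8959/10000 ≈ 0.895900
step 6 [6y] swap r/1=547/27841: DF=(1 − 547/27841·(0.980800+0.965800+0.922400+0.912700+0.895900))/(1+547/27841) = 4453/5000 ≈ 0.890600
step 7 [7y] zero: DF = P = 8879/10000 ≈ 0.887900
step 8 [8y] swap r/1=1439/73122: DF=(1 − 1439/73122·(0.980800+0.965800+0.922400+0.912700+0.895900+0.890600+0.887900))/(1+1439/73122) = 8561/10000 ≈ 0.856100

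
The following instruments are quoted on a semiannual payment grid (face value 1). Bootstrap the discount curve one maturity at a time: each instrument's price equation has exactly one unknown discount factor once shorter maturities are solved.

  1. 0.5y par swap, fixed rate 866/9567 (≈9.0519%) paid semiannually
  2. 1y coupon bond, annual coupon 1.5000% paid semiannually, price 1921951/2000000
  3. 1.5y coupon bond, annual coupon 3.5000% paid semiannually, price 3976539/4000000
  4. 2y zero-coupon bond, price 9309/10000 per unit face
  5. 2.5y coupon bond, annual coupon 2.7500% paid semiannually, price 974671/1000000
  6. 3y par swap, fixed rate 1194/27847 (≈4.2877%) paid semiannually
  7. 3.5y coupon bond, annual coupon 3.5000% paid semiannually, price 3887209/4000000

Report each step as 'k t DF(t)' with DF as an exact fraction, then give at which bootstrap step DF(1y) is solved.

1 1/2 9567/10000
2 1 9467/10000
3 3/2 9443/10000
4 2 9309/10000
5 5/2 4551/5000
6 3 4403/5000
7 7/2 8593/10000
DF(1y) is solved at step 2

step 1 [0.5y] swap r/2=433/9567: DF=(1 − 433/9567·(0))/(1+433/9567) = 9567/10000 ≈ 0.956700
step 2 [1y] bond c/2=3/400: DF=(1921951/2000000 − 3/400·(0.956700))/(1+3/400) = 9467/10000 ≈ 0.946700
step 3 [1.5y] bond c/2=7/400: DF=(3976539/4000000 − 7/400·(0.956700+0.946700))/(1+7/400) = 9443/10000 ≈ 0.944300
step 4 [2y] zero: DF = P = 9309/10000 ≈ 0.930900
step 5 [2.5y] bond c/2=11/800: DF=(974671/1000000 − 11/800·(0.956700+0.946700+0.944300+0.930900))/(1+11/800) = 4551/5000 ≈ 0.910200
step 6 [3y] swap r/2=597/27847: DF=(1 − 597/27847·(0.956700+0.946700+0.944300+0.930900+0.910200))/(1+597/27847) = 4403/5000 ≈ 0.880600
step 7 [3.5y] bond c/2=7/400: DF=(3887209/4000000 − 7/400·(0.956700+0.946700+0.944300+0.930900+0.910200+0.880600))/(1+7/400) = 8593/10000 ≈ 0.859300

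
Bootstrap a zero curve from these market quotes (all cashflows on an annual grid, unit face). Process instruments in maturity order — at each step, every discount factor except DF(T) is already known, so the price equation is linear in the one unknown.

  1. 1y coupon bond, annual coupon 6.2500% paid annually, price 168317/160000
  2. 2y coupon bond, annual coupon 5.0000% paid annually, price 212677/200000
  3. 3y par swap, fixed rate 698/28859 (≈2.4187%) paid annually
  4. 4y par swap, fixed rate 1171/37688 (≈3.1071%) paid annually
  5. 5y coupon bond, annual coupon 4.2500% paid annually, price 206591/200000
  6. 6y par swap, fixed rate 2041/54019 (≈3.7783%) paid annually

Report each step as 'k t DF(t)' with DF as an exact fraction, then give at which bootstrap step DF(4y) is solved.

1 1 9901/10000
2 2 1207/1250
3 3 4651/5000
4 4 8829/10000
5 5 2093/2500
6 6 7959/10000
DF(4y) is solved at step 4

step 1 [1y] bond c/1=1/16: DF=(168317/160000 − 1/16·(0))/(1+1/16) = 9901/10000 ≈ 0.990100
step 2 [2y] bond c/1=1/20: DF=(212677/200000 − 1/20·(0.990100))/(1+1/20) = 1207/1250 ≈ 0.965600
step 3 [3y] swap r/1=698/28859: DF=(1 − 698/28859·(0.990100+0.965600))/(1+698/28859) = 4651/5000 ≈ 0.930200
step 4 [4y] swap r/1=1171/37688: DF=(1 − 1171/37688·(0.990100+0.965600+0.930200))/(1+1171/37688) = 8829/10000 ≈ 0.882900
step 5 [5y] bond c/1=17/400: DF=(206591/200000 − 17/400·(0.990100+0.965600+0.930200+0.882900))/(1+17/400) = 2093/2500 ≈ 0.837200
step 6 [6y] swap r/1=2041/54019: DF=(1 − 2041/54019·(0.990100+0.965600+0.930200+0.882900+0.837200))/(1+2041/54019) = 7959/10000 ≈ 0.795900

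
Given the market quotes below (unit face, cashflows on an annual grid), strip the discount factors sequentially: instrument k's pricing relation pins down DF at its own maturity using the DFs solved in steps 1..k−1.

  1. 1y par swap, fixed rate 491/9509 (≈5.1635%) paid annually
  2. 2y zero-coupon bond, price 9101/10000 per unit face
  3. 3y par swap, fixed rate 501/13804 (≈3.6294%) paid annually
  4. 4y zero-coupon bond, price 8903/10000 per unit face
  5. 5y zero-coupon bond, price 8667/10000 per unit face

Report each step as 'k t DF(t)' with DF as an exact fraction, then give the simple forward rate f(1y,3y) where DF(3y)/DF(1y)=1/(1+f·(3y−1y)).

step 1 [1y] swap r/1=491/9509: DF=(1 − 491/9509·(0))/(1+491/9509) = 9509/10000 ≈ 0.950900
step 2 [2y] zero: DF = P = 9101/10000 ≈ 0.910100
step 3 [3y] swap r/1=501/13804: DF=(1 − 501/13804·(0.950900+0.910100))/(1+501/13804) = 4499/5000 ≈ 0.899800
step 4 [4y] zero: DF = P = 8903/10000 ≈ 0.890300
step 5 [5y] zero: DF = P = 8667/10000 ≈ 0.866700

1 1 9509/10000
2 2 9101/10000
3 3 4499/5000
4 4 8903/10000
5 5 8667/10000
f(1y,3y) = ((9509/10000)/(4499/5000) − 1)/(2) = 511/17996 ≈ 2.8395%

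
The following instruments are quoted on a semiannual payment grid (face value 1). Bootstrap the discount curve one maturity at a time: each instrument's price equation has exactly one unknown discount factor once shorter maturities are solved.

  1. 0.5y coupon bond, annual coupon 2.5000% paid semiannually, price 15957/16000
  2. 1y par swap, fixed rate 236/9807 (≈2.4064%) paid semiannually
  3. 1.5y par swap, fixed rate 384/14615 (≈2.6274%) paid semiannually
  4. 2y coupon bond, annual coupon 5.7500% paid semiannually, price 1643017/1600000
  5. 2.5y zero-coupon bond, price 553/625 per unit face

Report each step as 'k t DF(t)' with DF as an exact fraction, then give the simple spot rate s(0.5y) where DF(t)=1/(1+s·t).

step 1 [0.5y] bond c/2=1/80: DF=(15957/16000 − 1/80·(0))/(1+1/80) = 197/200 ≈ 0.985000
step 2 [1y] swap r/2=118/9807: DF=(1 − 118/9807·(0.985000))/(1+118/9807) = 2441/2500 ≈ 0.976400
step 3 [1.5y] swap r/2=192/14615: DF=(1 − 192/14615·(0.985000+0.976400))/(1+192/14615) = 601/625 ≈ 0.961600
step 4 [2y] bond c/2=23/800: DF=(1643017/1600000 − 23/800·(0.985000+0.976400+0.961600))/(1+23/800) = 1833/2000 ≈ 0.916500
step 5 [2.5y] zero: DF = P = 553/625 ≈ 0.884800

1 1/2 197/200
2 1 2441/2500
3 3/2 601/625
4 2 1833/2000
5 5/2 553/625
s(0.5y) = (1/(197/200) − 1)/(1/2) = 6/197 ≈ 3.0457%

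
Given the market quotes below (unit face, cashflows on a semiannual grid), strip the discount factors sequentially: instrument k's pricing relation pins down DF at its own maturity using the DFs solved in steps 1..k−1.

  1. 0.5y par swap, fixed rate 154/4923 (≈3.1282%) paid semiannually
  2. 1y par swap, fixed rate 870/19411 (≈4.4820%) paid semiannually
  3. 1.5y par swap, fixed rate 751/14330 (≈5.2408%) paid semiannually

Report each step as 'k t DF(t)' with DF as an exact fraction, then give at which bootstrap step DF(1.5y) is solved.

step 1 [0.5y] swap r/2=77/4923: DF=(1 − 77/4923·(0))/(1+77/4923) = 4923/5000 ≈ 0.984600
step 2 [1y] swap r/2=435/19411: DF=(1 − 435/19411·(0.984600))/(1+435/19411) = 1913/2000 ≈ 0.956500
step 3 [1.5y] swap r/2=751/28660: DF=(1 − 751/28660·(0.984600+0.956500))/(1+751/28660) = 9249/10000 ≈ 0.924900

1 1/2 4923/5000
2 1 1913/2000
3 3/2 9249/10000
DF(1.5y) is solved at step 3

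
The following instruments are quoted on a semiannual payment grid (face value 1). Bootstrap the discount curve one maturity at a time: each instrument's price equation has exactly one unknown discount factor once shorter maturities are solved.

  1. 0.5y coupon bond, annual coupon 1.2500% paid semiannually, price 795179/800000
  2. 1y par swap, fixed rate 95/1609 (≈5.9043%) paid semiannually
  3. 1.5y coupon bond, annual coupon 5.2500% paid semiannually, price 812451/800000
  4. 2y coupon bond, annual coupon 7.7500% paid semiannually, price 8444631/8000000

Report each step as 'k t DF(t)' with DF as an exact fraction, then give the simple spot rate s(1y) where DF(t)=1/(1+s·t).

step 1 [0.5y] bond c/2=1/160: DF=(795179/800000 − 1/160·(0))/(1+1/160) = 4939/5000 ≈ 0.987800
step 2 [1y] swap r/2=95/3218: DF=(1 − 95/3218·(0.987800))/(1+95/3218) = 943/1000 ≈ 0.943000
step 3 [1.5y] bond c/2=21/800: DF=(812451/800000 − 21/800·(0.987800+0.943000))/(1+21/800) = 4701/5000 ≈ 0.940200
step 4 [2y] bond c/2=31/800: DF=(8444631/8000000 − 31/800·(0.987800+0.943000+0.940200))/(1+31/800) = 9091/10000 ≈ 0.909100

1 1/2 4939/5000
2 1 943/1000
3 3/2 4701/5000
4 2 9091/10000
s(1y) = (1/(943/1000) − 1)/(1) = 57/943 ≈ 6.0445%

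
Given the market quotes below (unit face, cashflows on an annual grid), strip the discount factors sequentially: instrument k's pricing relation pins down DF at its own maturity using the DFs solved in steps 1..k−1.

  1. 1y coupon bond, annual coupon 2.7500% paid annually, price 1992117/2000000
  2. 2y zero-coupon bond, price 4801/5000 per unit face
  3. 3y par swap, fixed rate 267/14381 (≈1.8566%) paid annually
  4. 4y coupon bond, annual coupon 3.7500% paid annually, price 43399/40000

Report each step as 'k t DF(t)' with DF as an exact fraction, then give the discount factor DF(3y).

1 1 4847/5000
2 2 4801/5000
3 3 4733/5000
4 4 4709/5000
DF(3y) = 4733/5000 ≈ 0.946600

step 1 [1y] bond c/1=11/400: DF=(1992117/2000000 − 11/400·(0))/(1+11/400) = 4847/5000 ≈ 0.969400
step 2 [2y] zero: DF = P = 4801/5000 ≈ 0.960200
step 3 [3y] swap r/1=267/14381: DF=(1 − 267/14381·(0.969400+0.960200))/(1+267/14381) = 4733/5000 ≈ 0.946600
step 4 [4y] bond c/1=3/80: DF=(43399/40000 − 3/80·(0.969400+0.960200+0.946600))/(1+3/80) = 4709/5000 ≈ 0.941800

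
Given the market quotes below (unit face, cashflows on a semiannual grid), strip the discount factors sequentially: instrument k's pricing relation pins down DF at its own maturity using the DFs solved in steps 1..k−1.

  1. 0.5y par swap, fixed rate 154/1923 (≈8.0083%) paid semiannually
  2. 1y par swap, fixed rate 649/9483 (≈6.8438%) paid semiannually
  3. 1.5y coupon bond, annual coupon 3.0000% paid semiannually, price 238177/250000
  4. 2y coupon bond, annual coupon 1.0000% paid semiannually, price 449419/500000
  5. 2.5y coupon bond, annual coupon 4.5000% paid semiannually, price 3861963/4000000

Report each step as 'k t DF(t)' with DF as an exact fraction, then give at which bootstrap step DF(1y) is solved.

step 1 [0.5y] swap r/2=77/1923: DF=(1 − 77/1923·(0))/(1+77/1923) = 1923/2000 ≈ 0.961500
step 2 [1y] swap r/2=649/18966: DF=(1 − 649/18966·(0.961500))/(1+649/18966) = 9351/10000 ≈ 0.935100
step 3 [1.5y] bond c/2=3/200: DF=(238177/250000 − 3/200·(0.961500+0.935100))/(1+3/200) = 4553/5000 ≈ 0.910600
step 4 [2y] bond c/2=1/200: DF=(449419/500000 − 1/200·(0.961500+0.935100+0.910600))/(1+1/200) = 2201/2500 ≈ 0.880400
step 5 [2.5y] bond c/2=9/400: DF=(3861963/4000000 − 9/400·(0.961500+0.935100+0.910600+0.880400))/(1+9/400) = 8631/10000 ≈ 0.863100

1 1/2 1923/2000
2 1 9351/10000
3 3/2 4553/5000
4 2 2201/2500
5 5/2 8631/10000
DF(1y) is solved at step 2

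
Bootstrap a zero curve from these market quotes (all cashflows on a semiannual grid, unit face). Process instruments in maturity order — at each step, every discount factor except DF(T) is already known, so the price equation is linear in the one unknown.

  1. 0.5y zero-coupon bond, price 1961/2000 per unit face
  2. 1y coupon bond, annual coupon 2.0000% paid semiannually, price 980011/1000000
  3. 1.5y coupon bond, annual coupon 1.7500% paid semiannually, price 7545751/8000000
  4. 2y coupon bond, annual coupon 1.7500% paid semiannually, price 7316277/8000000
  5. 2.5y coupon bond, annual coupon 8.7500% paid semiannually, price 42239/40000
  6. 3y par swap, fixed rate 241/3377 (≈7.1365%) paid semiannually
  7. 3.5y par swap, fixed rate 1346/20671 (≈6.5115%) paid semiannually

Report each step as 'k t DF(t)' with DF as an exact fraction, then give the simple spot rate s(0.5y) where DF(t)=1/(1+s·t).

1 1/2 1961/2000
2 1 4803/5000
3 3/2 4591/5000
4 2 4409/5000
5 5/2 8549/10000
6 3 1009/1250
7 7/2 7981/10000
s(0.5y) = (1/(1961/2000) − 1)/(1/2) = 78/1961 ≈ 3.9776%

step 1 [0.5y] zero: DF = P = 1961/2000 ≈ 0.980500
step 2 [1y] bond c/2=1/100: DF=(980011/1000000 − 1/100·(0.980500))/(1+1/100) = 4803/5000 ≈ 0.960600
step 3 [1.5y] bond c/2=7/800: DF=(7545751/8000000 − 7/800·(0.980500+0.960600))/(1+7/800) = 4591/5000 ≈ 0.918200
step 4 [2y] bond c/2=7/800: DF=(7316277/8000000 − 7/800·(0.980500+0.960600+0.918200))/(1+7/800) = 4409/5000 ≈ 0.881800
step 5 [2.5y] bond c/2=7/160: DF=(42239/40000 − 7/160·(0.980500+0.960600+0.918200+0.881800))/(1+7/160) = 8549/10000 ≈ 0.854900
step 6 [3y] swap r/2=241/6754: DF=(1 − 241/6754·(0.980500+0.960600+0.918200+0.881800+0.854900))/(1+241/6754) = 1009/1250 ≈ 0.807200
step 7 [3.5y] swap r/2=673/20671: DF=(1 − 673/20671·(0.980500+0.960600+0.918200+0.881800+0.854900+0.807200))/(1+673/20671) = 7981/10000 ≈ 0.798100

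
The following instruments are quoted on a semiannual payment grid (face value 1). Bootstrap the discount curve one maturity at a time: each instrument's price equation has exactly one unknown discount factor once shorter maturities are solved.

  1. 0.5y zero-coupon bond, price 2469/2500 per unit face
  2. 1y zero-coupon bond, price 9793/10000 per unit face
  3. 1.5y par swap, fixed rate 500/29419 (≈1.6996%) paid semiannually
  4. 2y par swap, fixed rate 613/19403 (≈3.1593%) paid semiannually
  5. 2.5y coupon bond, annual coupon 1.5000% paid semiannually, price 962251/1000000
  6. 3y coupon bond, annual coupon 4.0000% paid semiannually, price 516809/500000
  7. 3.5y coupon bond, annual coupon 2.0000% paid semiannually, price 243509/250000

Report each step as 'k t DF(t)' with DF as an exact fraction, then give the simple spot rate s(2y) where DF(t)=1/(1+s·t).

step 1 [0.5y] zero: DF = P = 2469/2500 ≈ 0.987600
step 2 [1y] zero: DF = P = 9793/10000 ≈ 0.979300
step 3 [1.5y] swap r/2=250/29419: DF=(1 − 250/29419·(0.987600+0.979300))/(1+250/29419) = 39/40 ≈ 0.975000
step 4 [2y] swap r/2=613/38806: DF=(1 − 613/38806·(0.987600+0.979300+0.975000))/(1+613/38806) = 9387/10000 ≈ 0.938700
step 5 [2.5y] bond c/2=3/400: DF=(962251/1000000 − 3/400·(0.987600+0.979300+0.975000+0.938700))/(1+3/400) = 4631/5000 ≈ 0.926200
step 6 [3y] bond c/2=1/50: DF=(516809/500000 − 1/50·(0.987600+0.979300+0.975000+0.938700+0.926200))/(1+1/50) = 9191/10000 ≈ 0.919100
step 7 [3.5y] bond c/2=1/100: DF=(243509/250000 − 1/100·(0.987600+0.979300+0.975000+0.938700+0.926200+0.919100))/(1+1/100) = 9077/10000 ≈ 0.907700

1 1/2 2469/2500
2 1 9793/10000
3 3/2 39/40
4 2 9387/10000
5 5/2 4631/5000
6 3 9191/10000
7 7/2 9077/10000
s(2y) = (1/(9387/10000) − 1)/(2) = 613/18774 ≈ 3.2652%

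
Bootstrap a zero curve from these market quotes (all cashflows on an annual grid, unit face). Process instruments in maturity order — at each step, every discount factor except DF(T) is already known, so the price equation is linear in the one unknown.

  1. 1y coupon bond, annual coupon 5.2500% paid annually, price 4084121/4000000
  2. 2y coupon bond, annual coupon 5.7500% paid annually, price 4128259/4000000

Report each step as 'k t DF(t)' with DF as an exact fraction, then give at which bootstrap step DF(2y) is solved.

1 1 9701/10000
2 2 577/625
DF(2y) is solved at step 2

step 1 [1y] bond c/1=21/400: DF=(4084121/4000000 − 21/400·(0))/(1+21/400) = 9701/10000 ≈ 0.970100
step 2 [2y] bond c/1=23/400: DF=(4128259/4000000 − 23/400·(0.970100))/(1+23/400) = 577/625 ≈ 0.923200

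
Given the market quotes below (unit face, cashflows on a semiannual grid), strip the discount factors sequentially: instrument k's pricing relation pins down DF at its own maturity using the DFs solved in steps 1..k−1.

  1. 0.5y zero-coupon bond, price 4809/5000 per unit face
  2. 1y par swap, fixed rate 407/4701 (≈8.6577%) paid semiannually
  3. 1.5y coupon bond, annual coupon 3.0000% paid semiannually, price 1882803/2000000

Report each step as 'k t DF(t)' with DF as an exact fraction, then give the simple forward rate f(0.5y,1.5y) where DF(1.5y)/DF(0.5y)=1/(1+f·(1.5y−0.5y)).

1 1/2 4809/5000
2 1 4593/5000
3 3/2 8997/10000
f(0.5y,1.5y) = ((4809/5000)/(8997/10000) − 1)/(1) = 207/2999 ≈ 6.9023%

step 1 [0.5y] zero: DF = P = 4809/5000 ≈ 0.961800
step 2 [1y] swap r/2=407/9402: DF=(1 − 407/9402·(0.961800))/(1+407/9402) = 4593/5000 ≈ 0.918600
step 3 [1.5y] bond c/2=3/200: DF=(1882803/2000000 − 3/200·(0.961800+0.918600))/(1+3/200) = 8997/10000 ≈ 0.899700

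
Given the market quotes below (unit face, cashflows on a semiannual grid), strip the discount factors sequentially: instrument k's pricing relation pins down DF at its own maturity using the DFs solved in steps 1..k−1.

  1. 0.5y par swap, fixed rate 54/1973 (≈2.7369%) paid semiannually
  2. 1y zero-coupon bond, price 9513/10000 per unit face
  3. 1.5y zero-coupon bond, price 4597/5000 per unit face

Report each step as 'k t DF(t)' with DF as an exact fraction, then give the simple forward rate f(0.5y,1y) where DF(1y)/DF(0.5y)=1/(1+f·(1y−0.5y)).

step 1 [0.5y] swap r/2=27/1973: DF=(1 − 27/1973·(0))/(1+27/1973) = 1973/2000 ≈ 0.986500
step 2 [1y] zero: DF = P = 9513/10000 ≈ 0.951300
step 3 [1.5y] zero: DF = P = 4597/5000 ≈ 0.919400

1 1/2 1973/2000
2 1 9513/10000
3 3/2 4597/5000
f(0.5y,1y) = ((1973/2000)/(9513/10000) − 1)/(1/2) = 704/9513 ≈ 7.4004%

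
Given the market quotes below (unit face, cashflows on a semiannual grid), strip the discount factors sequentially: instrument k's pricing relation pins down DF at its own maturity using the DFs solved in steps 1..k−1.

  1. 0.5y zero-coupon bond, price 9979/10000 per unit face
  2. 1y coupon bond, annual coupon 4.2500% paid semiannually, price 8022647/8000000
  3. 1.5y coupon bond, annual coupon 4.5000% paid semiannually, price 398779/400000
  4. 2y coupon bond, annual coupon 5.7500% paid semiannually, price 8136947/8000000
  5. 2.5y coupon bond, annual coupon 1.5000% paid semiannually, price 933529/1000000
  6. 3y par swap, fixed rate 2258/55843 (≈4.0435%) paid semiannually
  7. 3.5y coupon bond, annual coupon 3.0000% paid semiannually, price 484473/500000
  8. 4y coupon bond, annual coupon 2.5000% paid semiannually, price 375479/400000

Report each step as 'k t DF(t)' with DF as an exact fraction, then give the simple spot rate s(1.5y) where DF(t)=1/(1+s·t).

1 1/2 9979/10000
2 1 2403/2500
3 3/2 9319/10000
4 2 9079/10000
5 5/2 8983/10000
6 3 8871/10000
7 7/2 8721/10000
8 4 4237/5000
s(1.5y) = (1/(9319/10000) − 1)/(3/2) = 454/9319 ≈ 4.8718%

step 1 [0.5y] zero: DF = P = 9979/10000 ≈ 0.997900
step 2 [1y] bond c/2=17/800: DF=(8022647/8000000 − 17/800·(0.997900))/(1+17/800) = 2403/2500 ≈ 0.961200
step 3 [1.5y] bond c/2=9/400: DF=(398779/400000 − 9/400·(0.997900+0.961200))/(1+9/400) = 9319/10000 ≈ 0.931900
step 4 [2y] bond c/2=23/800: DF=(8136947/8000000 − 23/800·(0.997900+0.961200+0.931900))/(1+23/800) = 9079/10000 ≈ 0.907900
step 5 [2.5y] bond c/2=3/400: DF=(933529/1000000 − 3/400·(0.997900+0.961200+0.931900+0.907900))/(1+3/400) = 8983/10000 ≈ 0.898300
step 6 [3y] swap r/2=1129/55843: DF=(1 − 1129/55843·(0.997900+0.961200+0.931900+0.907900+0.898300))/(1+1129/55843) = 8871/10000 ≈ 0.887100
step 7 [3.5y] bond c/2=3/200: DF=(484473/500000 − 3/200·(0.997900+0.961200+0.931900+0.907900+0.898300+0.887100))/(1+3/200) = 8721/10000 ≈ 0.872100
step 8 [4y] bond c/2=1/80: DF=(375479/400000 − 1/80·(0.997900+0.961200+0.931900+0.907900+0.898300+0.887100+0.872100))/(1+1/80) = 4237/5000 ≈ 0.847400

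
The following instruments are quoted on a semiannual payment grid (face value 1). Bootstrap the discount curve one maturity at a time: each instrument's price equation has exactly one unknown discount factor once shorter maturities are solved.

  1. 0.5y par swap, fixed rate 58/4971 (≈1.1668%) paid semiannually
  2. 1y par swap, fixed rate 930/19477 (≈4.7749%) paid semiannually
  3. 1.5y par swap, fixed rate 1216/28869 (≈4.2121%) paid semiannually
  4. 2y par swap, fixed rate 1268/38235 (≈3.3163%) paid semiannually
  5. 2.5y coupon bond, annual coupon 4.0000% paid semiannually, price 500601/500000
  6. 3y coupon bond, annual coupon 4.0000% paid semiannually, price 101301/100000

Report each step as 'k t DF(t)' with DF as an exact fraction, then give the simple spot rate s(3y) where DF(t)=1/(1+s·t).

1 1/2 4971/5000
2 1 1907/2000
3 3/2 587/625
4 2 4683/5000
5 5/2 4533/5000
6 3 2251/2500
s(3y) = (1/(2251/2500) − 1)/(3) = 83/2251 ≈ 3.6873%

step 1 [0.5y] swap r/2=29/4971: DF=(1 − 29/4971·(0))/(1+29/4971) = 4971/5000 ≈ 0.994200
step 2 [1y] swap r/2=465/19477: DF=(1 − 465/19477·(0.994200))/(1+465/19477) = 1907/2000 ≈ 0.953500
step 3 [1.5y] swap r/2=608/28869: DF=(1 − 608/28869·(0.994200+0.953500))/(1+608/28869) = 587/625 ≈ 0.939200
step 4 [2y] swap r/2=634/38235: DF=(1 − 634/38235·(0.994200+0.953500+0.939200))/(1+634/38235) = 4683/5000 ≈ 0.936600
step 5 [2.5y] bond c/2=1/50: DF=(500601/500000 − 1/50·(0.994200+0.953500+0.939200+0.936600))/(1+1/50) = 4533/5000 ≈ 0.906600
step 6 [3y] bond c/2=1/50: DF=(101301/100000 − 1/50·(0.994200+0.953500+0.939200+0.936600+0.906600))/(1+1/50) = 2251/2500 ≈ 0.900400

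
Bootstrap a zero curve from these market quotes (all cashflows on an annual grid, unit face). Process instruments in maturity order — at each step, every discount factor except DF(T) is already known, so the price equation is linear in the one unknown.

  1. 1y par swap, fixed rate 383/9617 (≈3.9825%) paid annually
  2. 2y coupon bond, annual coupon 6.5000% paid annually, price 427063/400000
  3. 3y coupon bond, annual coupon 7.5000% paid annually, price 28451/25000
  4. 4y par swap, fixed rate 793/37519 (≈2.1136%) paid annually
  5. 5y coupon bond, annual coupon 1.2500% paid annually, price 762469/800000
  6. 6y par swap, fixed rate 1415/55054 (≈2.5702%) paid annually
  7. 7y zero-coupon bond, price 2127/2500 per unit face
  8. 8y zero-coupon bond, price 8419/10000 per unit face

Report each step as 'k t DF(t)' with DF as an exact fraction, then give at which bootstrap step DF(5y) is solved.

step 1 [1y] swap r/1=383/9617: DF=(1 − 383/9617·(0))/(1+383/9617) = 9617/10000 ≈ 0.961700
step 2 [2y] bond c/1=13/200: DF=(427063/400000 − 13/200·(0.961700))/(1+13/200) = 4719/5000 ≈ 0.943800
step 3 [3y] bond c/1=3/40: DF=(28451/25000 − 3/40·(0.961700+0.943800))/(1+3/40) = 9257/10000 ≈ 0.925700
step 4 [4y] swap r/1=793/37519: DF=(1 − 793/37519·(0.961700+0.943800+0.925700))/(1+793/37519) = 9207/10000 ≈ 0.920700
step 5 [5y] bond c/1=1/80: DF=(762469/800000 − 1/80·(0.961700+0.943800+0.925700+0.920700))/(1+1/80) = 179/200 ≈ 0.895000
step 6 [6y] swap r/1=1415/55054: DF=(1 − 1415/55054·(0.961700+0.943800+0.925700+0.920700+0.895000))/(1+1415/55054) = 1717/2000 ≈ 0.858500
step 7 [7y] zero: DF = P = 2127/2500 ≈ 0.850800
step 8 [8y] zero: DF = P = 8419/10000 ≈ 0.841900

1 1 9617/10000
2 2 4719/5000
3 3 9257/10000
4 4 9207/10000
5 5 179/200
6 6 1717/2000
7 7 2127/2500
8 8 8419/10000
DF(5y) is solved at step 5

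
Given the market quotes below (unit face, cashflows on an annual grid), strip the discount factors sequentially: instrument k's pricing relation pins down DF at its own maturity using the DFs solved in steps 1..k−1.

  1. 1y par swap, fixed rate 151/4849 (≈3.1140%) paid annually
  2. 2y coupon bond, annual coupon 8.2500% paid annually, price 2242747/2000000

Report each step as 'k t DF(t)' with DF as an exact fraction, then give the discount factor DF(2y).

1 1 4849/5000
2 2 481/500
DF(2y) = 481/500 ≈ 0.962000

step 1 [1y] swap r/1=151/4849: DF=(1 − 151/4849·(0))/(1+151/4849) = 4849/5000 ≈ 0.969800
step 2 [2y] bond c/1=33/400: DF=(2242747/2000000 − 33/400·(0.969800))/(1+33/400) = 481/500 ≈ 0.962000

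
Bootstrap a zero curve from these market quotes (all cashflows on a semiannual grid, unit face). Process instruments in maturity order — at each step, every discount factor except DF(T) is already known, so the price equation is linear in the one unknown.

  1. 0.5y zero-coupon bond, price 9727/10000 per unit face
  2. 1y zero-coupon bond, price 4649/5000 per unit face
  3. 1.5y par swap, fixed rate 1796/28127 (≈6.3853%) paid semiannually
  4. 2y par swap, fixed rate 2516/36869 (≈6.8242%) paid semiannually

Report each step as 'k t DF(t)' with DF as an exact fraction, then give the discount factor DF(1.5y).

1 1/2 9727/10000
2 1 4649/5000
3 3/2 4551/5000
4 2 4371/5000
DF(1.5y) = 4551/5000 ≈ 0.910200

step 1 [0.5y] zero: DF = P = 9727/10000 ≈ 0.972700
step 2 [1y] zero: DF = P = 4649/5000 ≈ 0.929800
step 3 [1.5y] swap r/2=898/28127: DF=(1 − 898/28127·(0.972700+0.929800))/(1+898/28127) = 4551/5000 ≈ 0.910200
step 4 [2y] swap r/2=1258/36869: DF=(1 − 1258/36869·(0.972700+0.929800+0.910200))/(1+1258/36869) = 4371/5000 ≈ 0.874200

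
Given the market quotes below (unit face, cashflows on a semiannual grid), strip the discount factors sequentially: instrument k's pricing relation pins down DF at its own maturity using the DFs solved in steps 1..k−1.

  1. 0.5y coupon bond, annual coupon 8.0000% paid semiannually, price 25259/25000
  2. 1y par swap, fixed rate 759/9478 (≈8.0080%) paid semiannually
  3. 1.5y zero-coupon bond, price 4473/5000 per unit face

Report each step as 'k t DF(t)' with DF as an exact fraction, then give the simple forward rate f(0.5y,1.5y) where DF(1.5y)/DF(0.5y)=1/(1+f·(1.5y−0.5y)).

step 1 [0.5y] bond c/2=1/25: DF=(25259/25000 − 1/25·(0))/(1+1/25) = 1943/2000 ≈ 0.971500
step 2 [1y] swap r/2=759/18956: DF=(1 − 759/18956·(0.971500))/(1+759/18956) = 9241/10000 ≈ 0.924100
step 3 [1.5y] zero: DF = P = 4473/5000 ≈ 0.894600

1 1/2 1943/2000
2 1 9241/10000
3 3/2 4473/5000
f(0.5y,1.5y) = ((1943/2000)/(4473/5000) − 1)/(1) = 769/8946 ≈ 8.5960%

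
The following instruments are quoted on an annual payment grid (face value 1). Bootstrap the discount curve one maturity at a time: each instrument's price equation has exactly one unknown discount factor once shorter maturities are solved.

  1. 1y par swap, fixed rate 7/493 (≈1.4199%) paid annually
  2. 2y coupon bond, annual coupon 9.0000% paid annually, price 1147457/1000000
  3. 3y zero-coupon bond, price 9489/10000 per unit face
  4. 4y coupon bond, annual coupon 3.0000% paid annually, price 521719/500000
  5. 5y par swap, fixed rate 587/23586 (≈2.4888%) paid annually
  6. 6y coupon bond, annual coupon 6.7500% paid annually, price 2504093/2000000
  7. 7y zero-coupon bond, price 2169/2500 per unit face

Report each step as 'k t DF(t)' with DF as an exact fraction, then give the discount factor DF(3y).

step 1 [1y] swap r/1=7/493: DF=(1 − 7/493·(0))/(1+7/493) = 493/500 ≈ 0.986000
step 2 [2y] bond c/1=9/100: DF=(1147457/1000000 − 9/100·(0.986000))/(1+9/100) = 9713/10000 ≈ 0.971300
step 3 [3y] zero: DF = P = 9489/10000 ≈ 0.948900
step 4 [4y] bond c/1=3/100: DF=(521719/500000 − 3/100·(0.986000+0.971300+0.948900))/(1+3/100) = 2321/2500 ≈ 0.928400
step 5 [5y] swap r/1=587/23586: DF=(1 − 587/23586·(0.986000+0.971300+0.948900+0.928400))/(1+587/23586) = 4413/5000 ≈ 0.882600
step 6 [6y] bond c/1=27/400: DF=(2504093/2000000 − 27/400·(0.986000+0.971300+0.948900+0.928400+0.882600))/(1+27/400) = 4373/5000 ≈ 0.874600
step 7 [7y] zero: DF = P = 2169/2500 ≈ 0.867600

1 1 493/500
2 2 9713/10000
3 3 9489/10000
4 4 2321/2500
5 5 4413/5000
6 6 4373/5000
7 7 2169/2500
DF(3y) = 9489/10000 ≈ 0.948900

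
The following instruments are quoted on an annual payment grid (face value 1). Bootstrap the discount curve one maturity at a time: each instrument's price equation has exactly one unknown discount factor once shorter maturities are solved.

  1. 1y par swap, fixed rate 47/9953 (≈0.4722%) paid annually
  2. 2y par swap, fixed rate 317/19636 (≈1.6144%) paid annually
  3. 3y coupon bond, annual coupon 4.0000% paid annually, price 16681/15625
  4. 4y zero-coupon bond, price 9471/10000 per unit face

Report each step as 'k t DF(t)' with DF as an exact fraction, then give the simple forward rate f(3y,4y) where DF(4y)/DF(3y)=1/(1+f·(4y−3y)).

1 1 9953/10000
2 2 9683/10000
3 3 951/1000
4 4 9471/10000
f(3y,4y) = ((951/1000)/(9471/10000) − 1)/(1) = 13/3157 ≈ 0.4118%

step 1 [1y] swap r/1=47/9953: DF=(1 − 47/9953·(0))/(1+47/9953) = 9953/10000 ≈ 0.995300
step 2 [2y] swap r/1=317/19636: DF=(1 − 317/19636·(0.995300))/(1+317/19636) = 9683/10000 ≈ 0.968300
step 3 [3y] bond c/1=1/25: DF=(16681/15625 − 1/25·(0.995300+0.968300))/(1+1/25) = 951/1000 ≈ 0.951000
step 4 [4y] zero: DF = P = 9471/10000 ≈ 0.947100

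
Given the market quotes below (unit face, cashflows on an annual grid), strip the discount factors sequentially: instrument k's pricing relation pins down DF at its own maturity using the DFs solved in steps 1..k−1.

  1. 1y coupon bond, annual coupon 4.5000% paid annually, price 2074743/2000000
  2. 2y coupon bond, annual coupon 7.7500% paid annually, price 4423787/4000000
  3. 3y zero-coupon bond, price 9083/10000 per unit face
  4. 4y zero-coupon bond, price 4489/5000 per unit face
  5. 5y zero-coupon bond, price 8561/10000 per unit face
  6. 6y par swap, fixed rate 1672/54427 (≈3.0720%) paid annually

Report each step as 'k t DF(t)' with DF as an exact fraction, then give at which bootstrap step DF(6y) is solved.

step 1 [1y] bond c/1=9/200: DF=(2074743/2000000 − 9/200·(0))/(1+9/200) = 9927/10000 ≈ 0.992700
step 2 [2y] bond c/1=31/400: DF=(4423787/4000000 − 31/400·(0.992700))/(1+31/400) = 191/200 ≈ 0.955000
step 3 [3y] zero: DF = P = 9083/10000 ≈ 0.908300
step 4 [4y] zero: DF = P = 4489/5000 ≈ 0.897800
step 5 [5y] zero: DF = P = 8561/10000 ≈ 0.856100
step 6 [6y] swap r/1=1672/54427: DF=(1 − 1672/54427·(0.992700+0.955000+0.908300+0.897800+0.856100))/(1+1672/54427) = 1041/1250 ≈ 0.832800

1 1 9927/10000
2 2 191/200
3 3 9083/10000
4 4 4489/5000
5 5 8561/10000
6 6 1041/1250
DF(6y) is solved at step 6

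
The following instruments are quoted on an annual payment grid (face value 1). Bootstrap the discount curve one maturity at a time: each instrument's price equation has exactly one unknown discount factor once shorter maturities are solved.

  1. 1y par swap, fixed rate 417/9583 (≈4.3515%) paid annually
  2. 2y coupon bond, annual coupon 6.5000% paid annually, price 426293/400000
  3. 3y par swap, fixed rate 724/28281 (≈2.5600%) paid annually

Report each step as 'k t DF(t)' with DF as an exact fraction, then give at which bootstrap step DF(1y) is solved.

step 1 [1y] swap r/1=417/9583: DF=(1 − 417/9583·(0))/(1+417/9583) = 9583/10000 ≈ 0.958300
step 2 [2y] bond c/1=13/200: DF=(426293/400000 − 13/200·(0.958300))/(1+13/200) = 4711/5000 ≈ 0.942200
step 3 [3y] swap r/1=724/28281: DF=(1 − 724/28281·(0.958300+0.942200))/(1+724/28281) = 2319/2500 ≈ 0.927600

1 1 9583/10000
2 2 4711/5000
3 3 2319/2500
DF(1y) is solved at step 1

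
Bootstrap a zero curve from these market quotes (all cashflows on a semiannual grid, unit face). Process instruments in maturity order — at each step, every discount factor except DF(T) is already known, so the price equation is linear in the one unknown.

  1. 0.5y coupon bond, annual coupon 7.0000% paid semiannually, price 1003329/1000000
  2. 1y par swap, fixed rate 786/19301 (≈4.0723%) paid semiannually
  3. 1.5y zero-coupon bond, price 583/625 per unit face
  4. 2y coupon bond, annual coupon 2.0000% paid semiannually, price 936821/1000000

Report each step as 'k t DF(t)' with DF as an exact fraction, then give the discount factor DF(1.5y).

step 1 [0.5y] bond c/2=7/200: DF=(1003329/1000000 − 7/200·(0))/(1+7/200) = 4847/5000 ≈ 0.969400
step 2 [1y] swap r/2=393/19301: DF=(1 − 393/19301·(0.969400))/(1+393/19301) = 9607/10000 ≈ 0.960700
step 3 [1.5y] zero: DF = P = 583/625 ≈ 0.932800
step 4 [2y] bond c/2=1/100: DF=(936821/1000000 − 1/100·(0.969400+0.960700+0.932800))/(1+1/100) = 562/625 ≈ 0.899200

1 1/2 4847/5000
2 1 9607/10000
3 3/2 583/625
4 2 562/625
DF(1.5y) = 583/625 ≈ 0.932800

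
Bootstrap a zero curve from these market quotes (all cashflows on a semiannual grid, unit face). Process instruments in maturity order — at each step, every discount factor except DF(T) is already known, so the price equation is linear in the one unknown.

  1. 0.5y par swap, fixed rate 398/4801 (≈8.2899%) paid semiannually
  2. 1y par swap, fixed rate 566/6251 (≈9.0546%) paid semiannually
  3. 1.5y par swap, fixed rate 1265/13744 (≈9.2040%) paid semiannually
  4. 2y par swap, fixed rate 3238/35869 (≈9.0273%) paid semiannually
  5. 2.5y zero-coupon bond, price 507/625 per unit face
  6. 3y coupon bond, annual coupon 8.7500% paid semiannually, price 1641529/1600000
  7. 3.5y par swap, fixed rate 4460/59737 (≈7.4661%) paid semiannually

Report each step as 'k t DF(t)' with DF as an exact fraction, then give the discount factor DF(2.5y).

1 1/2 4801/5000
2 1 9151/10000
3 3/2 1747/2000
4 2 8381/10000
5 5/2 507/625
6 3 3993/5000
7 7/2 777/1000
DF(2.5y) = 507/625 ≈ 0.811200

step 1 [0.5y] swap r/2=199/4801: DF=(1 − 199/4801·(0))/(1+199/4801) = 4801/5000 ≈ 0.960200
step 2 [1y] swap r/2=283/6251: DF=(1 − 283/6251·(0.960200))/(1+283/6251) = 9151/10000 ≈ 0.915100
step 3 [1.5y] swap r/2=1265/27488: DF=(1 − 1265/27488·(0.960200+0.915100))/(1+1265/27488) = 1747/2000 ≈ 0.873500
step 4 [2y] swap r/2=1619/35869: DF=(1 − 1619/35869·(0.960200+0.915100+0.873500))/(1+1619/35869) = 8381/10000 ≈ 0.838100
step 5 [2.5y] zero: DF = P = 507/625 ≈ 0.811200
step 6 [3y] bond c/2=7/160: DF=(1641529/1600000 − 7/160·(0.960200+0.915100+0.873500+0.838100+0.811200))/(1+7/160) = 3993/5000 ≈ 0.798600
step 7 [3.5y] swap r/2=2230/59737: DF=(1 − 2230/59737·(0.960200+0.915100+0.873500+0.838100+0.811200+0.798600))/(1+2230/59737) = 777/1000 ≈ 0.777000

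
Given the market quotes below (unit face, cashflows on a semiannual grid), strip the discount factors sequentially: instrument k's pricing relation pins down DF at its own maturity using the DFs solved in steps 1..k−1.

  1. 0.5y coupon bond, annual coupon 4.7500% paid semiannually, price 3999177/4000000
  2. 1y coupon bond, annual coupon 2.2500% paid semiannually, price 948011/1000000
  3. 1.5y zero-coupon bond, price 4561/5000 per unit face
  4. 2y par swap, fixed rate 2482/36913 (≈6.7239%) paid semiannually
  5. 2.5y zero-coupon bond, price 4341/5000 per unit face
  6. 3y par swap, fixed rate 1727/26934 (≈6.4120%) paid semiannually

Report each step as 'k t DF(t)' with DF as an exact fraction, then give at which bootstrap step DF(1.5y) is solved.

1 1/2 4883/5000
2 1 4633/5000
3 3/2 4561/5000
4 2 8759/10000
5 5/2 4341/5000
6 3 8273/10000
DF(1.5y) is solved at step 3

step 1 [0.5y] bond c/2=19/800: DF=(3999177/4000000 − 19/800·(0))/(1+19/800) = 4883/5000 ≈ 0.976600
step 2 [1y] bond c/2=9/800: DF=(948011/1000000 − 9/800·(0.976600))/(1+9/800) = 4633/5000 ≈ 0.926600
step 3 [1.5y] zero: DF = P = 4561/5000 ≈ 0.912200
step 4 [2y] swap r/2=1241/36913: DF=(1 − 1241/36913·(0.976600+0.926600+0.912200))/(1+1241/36913) = 8759/10000 ≈ 0.875900
step 5 [2.5y] zero: DF = P = 4341/5000 ≈ 0.868200
step 6 [3y] swap r/2=1727/53868: DF=(1 − 1727/53868·(0.976600+0.926600+0.912200+0.875900+0.868200))/(1+1727/53868) = 8273/10000 ≈ 0.827300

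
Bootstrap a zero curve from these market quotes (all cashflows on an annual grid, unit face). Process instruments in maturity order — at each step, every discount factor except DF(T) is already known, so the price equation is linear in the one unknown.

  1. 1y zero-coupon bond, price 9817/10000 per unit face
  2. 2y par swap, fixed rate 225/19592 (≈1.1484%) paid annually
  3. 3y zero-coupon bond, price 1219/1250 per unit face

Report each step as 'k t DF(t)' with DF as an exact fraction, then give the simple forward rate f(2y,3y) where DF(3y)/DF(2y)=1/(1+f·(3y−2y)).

1 1 9817/10000
2 2 391/400
3 3 1219/1250
f(2y,3y) = ((391/400)/(1219/1250) − 1)/(1) = 1/424 ≈ 0.2358%

step 1 [1y] zero: DF = P = 9817/10000 ≈ 0.981700
step 2 [2y] swap r/1=225/19592: DF=(1 − 225/19592·(0.981700))/(1+225/19592) = 391/400 ≈ 0.977500
step 3 [3y] zero: DF = P = 1219/1250 ≈ 0.975200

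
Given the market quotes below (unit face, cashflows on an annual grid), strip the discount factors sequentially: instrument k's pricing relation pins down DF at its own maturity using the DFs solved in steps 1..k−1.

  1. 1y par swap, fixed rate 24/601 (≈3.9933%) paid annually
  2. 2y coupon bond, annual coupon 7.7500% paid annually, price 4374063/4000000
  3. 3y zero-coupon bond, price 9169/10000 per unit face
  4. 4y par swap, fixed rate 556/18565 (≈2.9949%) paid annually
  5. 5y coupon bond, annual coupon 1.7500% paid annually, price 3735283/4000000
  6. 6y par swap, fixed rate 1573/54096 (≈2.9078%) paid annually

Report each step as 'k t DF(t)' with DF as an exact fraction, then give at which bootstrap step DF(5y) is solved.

step 1 [1y] swap r/1=24/601: DF=(1 − 24/601·(0))/(1+24/601) = 601/625 ≈ 0.961600
step 2 [2y] bond c/1=31/400: DF=(4374063/4000000 − 31/400·(0.961600))/(1+31/400) = 9457/10000 ≈ 0.945700
step 3 [3y] zero: DF = P = 9169/10000 ≈ 0.916900
step 4 [4y] swap r/1=556/18565: DF=(1 − 556/18565·(0.961600+0.945700+0.916900))/(1+556/18565) = 1111/1250 ≈ 0.888800
step 5 [5y] bond c/1=7/400: DF=(3735283/4000000 − 7/400·(0.961600+0.945700+0.916900+0.888800))/(1+7/400) = 8539/10000 ≈ 0.853900
step 6 [6y] swap r/1=1573/54096: DF=(1 − 1573/54096·(0.961600+0.945700+0.916900+0.888800+0.853900))/(1+1573/54096) = 8427/10000 ≈ 0.842700

1 1 601/625
2 2 9457/10000
3 3 9169/10000
4 4 1111/1250
5 5 8539/10000
6 6 8427/10000
DF(5y) is solved at step 5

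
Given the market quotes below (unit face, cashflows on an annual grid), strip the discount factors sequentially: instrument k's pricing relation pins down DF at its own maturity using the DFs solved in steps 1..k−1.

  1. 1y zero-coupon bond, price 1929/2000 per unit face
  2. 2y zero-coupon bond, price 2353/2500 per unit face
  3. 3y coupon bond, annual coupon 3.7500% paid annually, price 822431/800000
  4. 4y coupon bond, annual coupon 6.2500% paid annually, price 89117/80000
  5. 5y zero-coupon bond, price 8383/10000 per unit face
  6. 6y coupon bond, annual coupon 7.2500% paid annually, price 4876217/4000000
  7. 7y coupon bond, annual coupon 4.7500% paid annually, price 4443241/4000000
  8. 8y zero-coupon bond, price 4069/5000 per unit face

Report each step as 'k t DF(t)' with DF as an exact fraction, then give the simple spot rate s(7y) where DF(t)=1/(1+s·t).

1 1 1929/2000
2 2 2353/2500
3 3 461/500
4 4 8821/10000
5 5 8383/10000
6 6 2073/2500
7 7 4083/5000
8 8 4069/5000
s(7y) = (1/(4083/5000) − 1)/(7) = 131/4083 ≈ 3.2084%

step 1 [1y] zero: DF = P = 1929/2000 ≈ 0.964500
step 2 [2y] zero: DF = P = 2353/2500 ≈ 0.941200
step 3 [3y] bond c/1=3/80: DF=(822431/800000 − 3/80·(0.964500+0.941200))/(1+3/80) = 461/500 ≈ 0.922000
step 4 [4y] bond c/1=1/16: DF=(89117/80000 − 1/16·(0.964500+0.941200+0.922000))/(1+1/16) = 8821/10000 ≈ 0.882100
step 5 [5y] zero: DF = P = 8383/10000 ≈ 0.838300
step 6 [6y] bond c/1=29/400: DF=(4876217/4000000 − 29/400·(0.964500+0.941200+0.922000+0.882100+0.838300))/(1+29/400) = 2073/2500 ≈ 0.829200
step 7 [7y] bond c/1=19/400: DF=(4443241/4000000 − 19/400·(0.964500+0.941200+0.922000+0.882100+0.838300+0.829200))/(1+19/400) = 4083/5000 ≈ 0.816600
step 8 [8y] zero: DF = P = 4069/5000 ≈ 0.813800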